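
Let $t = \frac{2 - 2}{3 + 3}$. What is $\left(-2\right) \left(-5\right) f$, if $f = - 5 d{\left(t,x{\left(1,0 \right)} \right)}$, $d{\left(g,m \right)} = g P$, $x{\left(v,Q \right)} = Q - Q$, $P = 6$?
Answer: $0$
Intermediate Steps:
$x{\left(v,Q \right)} = 0$
$t = 0$ ($t = \frac{0}{6} = 0 \cdot \frac{1}{6} = 0$)
$d{\left(g,m \right)} = 6 g$ ($d{\left(g,m \right)} = g 6 = 6 g$)
$f = 0$ ($f = - 5 \cdot 6 \cdot 0 = \left(-5\right) 0 = 0$)
$\left(-2\right) \left(-5\right) f = \left(-2\right) \left(-5\right) 0 = 10 \cdot 0 = 0$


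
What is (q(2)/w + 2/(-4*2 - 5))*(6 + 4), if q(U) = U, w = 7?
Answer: 120/91 ≈ 1.3187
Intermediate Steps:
(q(2)/w + 2/(-4*2 - 5))*(6 + 4) = (2/7 + 2/(-4*2 - 5))*(6 + 4) = (2*(⅐) + 2/(-8 - 5))*10 = (2/7 + 2/(-13))*10 = (2/7 + 2*(-1/13))*10 = (2/7 - 2/13)*10 = (12/91)*10 = 120/91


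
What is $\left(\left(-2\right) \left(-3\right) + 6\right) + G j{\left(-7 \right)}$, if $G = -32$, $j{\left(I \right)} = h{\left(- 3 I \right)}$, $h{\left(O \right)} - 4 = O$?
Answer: $-788$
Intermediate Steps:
$h{\left(O \right)} = 4 + O$
$j{\left(I \right)} = 4 - 3 I$
$\left(\left(-2\right) \left(-3\right) + 6\right) + G j{\left(-7 \right)} = \left(\left(-2\right) \left(-3\right) + 6\right) - 32 \left(4 - -21\right) = \left(6 + 6\right) - 32 \left(4 + 21\right) = 12 - 800 = -788$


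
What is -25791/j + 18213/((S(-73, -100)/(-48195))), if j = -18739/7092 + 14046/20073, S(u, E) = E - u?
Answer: 2997946437304977/92177905 ≈ 3.2523e+7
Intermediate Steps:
j = -92177905/47452572 (j = -18739*1/7092 + 14046*(1/20073) = -18739/7092 + 4682/6691 = -92177905/47452572 ≈ -1.9425)
-25791/j + 18213/((S(-73, -100)/(-48195))) = -25791/(-92177905/47452572) + 18213/(((-100 - 1*(-73))/(-48195))) = -25791*(-47452572/92177905) + 18213/(((-100 + 73)*(-1/48195))) = 1223849284452/92177905 + 18213/((-27*(-1/48195))) = 1223849284452/92177905 + 18213/(1/1785) = 1223849284452/92177905 + 18213*1785 = 1223849284452/92177905 + 32510205 = 2997946437304977/92177905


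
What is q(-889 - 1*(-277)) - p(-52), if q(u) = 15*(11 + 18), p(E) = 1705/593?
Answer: 256250/593 ≈ 432.13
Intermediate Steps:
p(E) = 1705/593 (p(E) = 1705*(1/593) = 1705/593)
q(u) = 435 (q(u) = 15*29 = 435)
q(-889 - 1*(-277)) - p(-52) = 435 - 1*1705/593 = 435 - 1705/593 = 256250/593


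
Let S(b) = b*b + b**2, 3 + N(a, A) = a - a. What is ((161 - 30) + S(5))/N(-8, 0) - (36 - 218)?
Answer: 365/3 ≈ 121.67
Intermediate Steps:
N(a, A) = -3 (N(a, A) = -3 + (a - a) = -3 + 0 = -3)
S(b) = 2*b**2 (S(b) = b**2 + b**2 = 2*b**2)
((161 - 30) + S(5))/N(-8, 0) - (36 - 218) = ((161 - 30) + 2*5**2)/(-3) - (36 - 218) = (131 + 2*25)*(-1/3) - 1*(-182) = (131 + 50)*(-1/3) + 182 = 181*(-1/3) + 182 = -181/3 + 182 = 365/3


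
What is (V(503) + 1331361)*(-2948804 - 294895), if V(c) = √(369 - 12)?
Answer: -4318534344339 - 3243699*√357 ≈ -4.3186e+12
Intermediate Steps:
V(c) = √357
(V(503) + 1331361)*(-2948804 - 294895) = (√357 + 1331361)*(-2948804 - 294895) = (1331361 + √357)*(-3243699) = -4318534344339 - 3243699*√357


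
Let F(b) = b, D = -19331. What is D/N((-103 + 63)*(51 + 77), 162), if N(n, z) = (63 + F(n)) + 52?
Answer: 1487/385 ≈ 3.8623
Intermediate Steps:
N(n, z) = 115 + n (N(n, z) = (63 + n) + 52 = 115 + n)
D/N((-103 + 63)*(51 + 77), 162) = -19331/(115 + (-103 + 63)*(51 + 77)) = -19331/(115 - 40*128) = -19331/(115 - 5120) = -19331/(-5005) = -19331*(-1/5005) = 1487/385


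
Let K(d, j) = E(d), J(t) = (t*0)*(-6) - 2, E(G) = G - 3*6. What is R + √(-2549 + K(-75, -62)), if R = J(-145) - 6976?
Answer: -6978 + I*√2642 ≈ -6978.0 + 51.4*I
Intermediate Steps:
E(G) = -18 + G (E(G) = G - 18 = -18 + G)
J(t) = -2 (J(t) = 0*(-6) - 2 = 0 - 2 = -2)
K(d, j) = -18 + d
R = -6978 (R = -2 - 6976 = -6978)
R + √(-2549 + K(-75, -62)) = -6978 + √(-2549 + (-18 - 75)) = -6978 + √(-2549 - 93) = -6978 + √(-2642) = -6978 + I*√2642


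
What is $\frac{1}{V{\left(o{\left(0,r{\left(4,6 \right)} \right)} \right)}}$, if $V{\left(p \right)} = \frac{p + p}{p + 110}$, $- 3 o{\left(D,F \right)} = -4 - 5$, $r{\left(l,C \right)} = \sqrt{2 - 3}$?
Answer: $\frac{113}{6} \approx 18.833$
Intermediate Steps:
$r{\left(l,C \right)} = i$ ($r{\left(l,C \right)} = \sqrt{-1} = i$)
$o{\left(D,F \right)} = 3$ ($o{\left(D,F \right)} = - \frac{-4 - 5}{3} = \left(- \frac{1}{3}\right) \left(-9\right) = 3$)
$V{\left(p \right)} = \frac{2 p}{110 + p}$
$\frac{1}{V{\left(o{\left(0,r{\left(4,6 \right)} \right)} \right)}} = \frac{1}{2 \cdot 3 \frac{1}{110 + 3}} = \frac{1}{2 \cdot 3 \cdot \frac{1}{113}} = \frac{1}{\frac{6}{113}} = \frac{113}{6}$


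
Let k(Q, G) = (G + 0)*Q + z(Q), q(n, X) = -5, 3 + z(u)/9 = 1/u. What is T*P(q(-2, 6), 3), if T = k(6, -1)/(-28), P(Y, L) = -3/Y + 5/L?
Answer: 51/20 ≈ 2.5500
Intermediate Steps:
z(u) = -27 + 9/u
k(Q, G) = -27 + 9/Q + G*Q (k(Q, G) = (G + 0)*Q + (-27 + 9/Q) = G*Q + (-27 + 9/Q) = -27 + 9/Q + G*Q)
T = 9/8 (T = (-27 + 9/6 - 1*6)/(-28) = (-27 + 9*(⅙) - 6)*(-1/28) = (-27 + 3/2 - 6)*(-1/28) = -63/2*(-1/28) = 9/8 ≈ 1.1250)
T*P(q(-2, 6), 3) = 9*(-3/(-5) + 5/3)/8 = 9*(-3*(-⅕) + 5*(⅓))/8 = 9*(⅗ + 5/3)/8 = (9/8)*(34/15) = 51/20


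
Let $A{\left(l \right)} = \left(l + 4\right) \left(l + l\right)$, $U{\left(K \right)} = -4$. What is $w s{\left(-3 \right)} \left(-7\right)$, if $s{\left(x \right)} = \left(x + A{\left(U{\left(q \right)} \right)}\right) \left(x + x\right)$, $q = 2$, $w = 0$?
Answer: $0$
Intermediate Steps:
$A{\left(l \right)} = 2 l \left(4 + l\right)$ ($A{\left(l \right)} = \left(4 + l\right) 2 l = 2 l \left(4 + l\right)$)
$s{\left(x \right)} = 2 x^{2}$ ($s{\left(x \right)} = \left(x + 2 \left(-4\right) \left(4 - 4\right)\right) \left(x + x\right) = \left(x + 2 \left(-4\right) 0\right) 2 x = \left(x + 0\right) 2 x = x 2 x = 2 x^{2}$)
$w s{\left(-3 \right)} \left(-7\right) = 0 \cdot 2 \left(-3\right)^{2} \left(-7\right) = 0 \cdot 2 \cdot 9 \left(-7\right) = 0 \cdot 18 \left(-7\right) = 0 \left(-7\right) = 0$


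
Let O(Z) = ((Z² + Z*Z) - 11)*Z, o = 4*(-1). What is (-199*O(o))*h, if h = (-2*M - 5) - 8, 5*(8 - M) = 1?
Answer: -2390388/5 ≈ -4.7808e+5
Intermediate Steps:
M = 39/5 (M = 8 - ⅕*1 = 8 - ⅕ = 39/5 ≈ 7.8000)
o = -4
O(Z) = Z*(-11 + 2*Z²) (O(Z) = ((Z² + Z²) - 11)*Z = (2*Z² - 11)*Z = (-11 + 2*Z²)*Z = Z*(-11 + 2*Z²))
h = -143/5 (h = (-2*39/5 - 5) - 8 = (-78/5 - 5) - 8 = -103/5 - 8 = -143/5 ≈ -28.600)
(-199*O(o))*h = -(-796)*(-11 + 2*(-4)²)*(-143/5) = -(-796)*(-11 + 2*16)*(-143/5) = -(-796)*(-11 + 32)*(-143/5) = -(-796)*21*(-143/5) = -199*(-84)*(-143/5) = 16716*(-143/5) = -2390388/5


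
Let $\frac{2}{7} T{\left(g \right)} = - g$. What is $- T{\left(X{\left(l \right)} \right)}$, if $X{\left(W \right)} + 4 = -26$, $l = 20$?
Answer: $-105$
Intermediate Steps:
$X{\left(W \right)} = -30$ ($X{\left(W \right)} = -4 - 26 = -30$)
$T{\left(g \right)} = - \frac{7 g}{2}$ ($T{\left(g \right)} = \frac{7 \left(- g\right)}{2} = - \frac{7 g}{2}$)
$- T{\left(X{\left(l \right)} \right)} = - \frac{\left(-7\right) \left(-30\right)}{2} = \left(-1\right) 105 = -105$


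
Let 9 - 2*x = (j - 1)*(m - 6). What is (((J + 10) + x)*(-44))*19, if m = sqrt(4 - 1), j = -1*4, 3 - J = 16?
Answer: 11286 - 2090*sqrt(3) ≈ 7666.0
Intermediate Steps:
J = -13 (J = 3 - 1*16 = 3 - 16 = -13)
j = -4
m = sqrt(3) ≈ 1.7320
x = -21/2 + 5*sqrt(3)/2 (x = 9/2 - (-4 - 1)*(sqrt(3) - 6)/2 = 9/2 - (-5)*(-6 + sqrt(3))/2 = 9/2 - (30 - 5*sqrt(3))/2 = 9/2 + (-15 + 5*sqrt(3)/2) = -21/2 + 5*sqrt(3)/2 ≈ -6.1699)
(((J + 10) + x)*(-44))*19 = (((-13 + 10) + (-21/2 + 5*sqrt(3)/2))*(-44))*19 = ((-3 + (-21/2 + 5*sqrt(3)/2))*(-44))*19 = ((-27/2 + 5*sqrt(3)/2)*(-44))*19 = (594 - 110*sqrt(3))*19 = 11286 - 2090*sqrt(3)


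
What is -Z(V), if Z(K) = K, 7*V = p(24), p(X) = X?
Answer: -24/7 ≈ -3.4286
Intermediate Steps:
V = 24/7 (V = (⅐)*24 = 24/7 ≈ 3.4286)
-Z(V) = -1*24/7 = -24/7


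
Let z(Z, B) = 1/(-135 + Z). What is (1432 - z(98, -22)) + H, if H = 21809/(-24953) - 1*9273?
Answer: -7240071481/923261 ≈ -7841.8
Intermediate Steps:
H = -231410978/24953 (H = 21809*(-1/24953) - 9273 = -21809/24953 - 9273 = -231410978/24953 ≈ -9273.9)
(1432 - z(98, -22)) + H = (1432 - 1/(-135 + 98)) - 231410978/24953 = (1432 - 1/(-37)) - 231410978/24953 = (1432 - 1*(-1/37)) - 231410978/24953 = (1432 + 1/37) - 231410978/24953 = 52985/37 - 231410978/24953 = -7240071481/923261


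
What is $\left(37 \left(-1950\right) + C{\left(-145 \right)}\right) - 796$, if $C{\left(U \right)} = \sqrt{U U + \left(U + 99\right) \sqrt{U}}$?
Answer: $-72946 + \sqrt{21025 - 46 i \sqrt{145}} \approx -72801.0 - 1.9099 i$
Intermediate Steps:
$C{\left(U \right)} = \sqrt{U^{2} + \sqrt{U} \left(99 + U\right)}$ ($C{\left(U \right)} = \sqrt{U^{2} + \left(99 + U\right) \sqrt{U}} = \sqrt{U^{2} + \sqrt{U} \left(99 + U\right)}$)
$\left(37 \left(-1950\right) + C{\left(-145 \right)}\right) - 796 = \left(37 \left(-1950\right) + \sqrt{\left(-145\right)^{2} + \left(-145\right)^{\frac{3}{2}} + 99 \sqrt{-145}}\right) - 796 = \left(-72150 + \sqrt{21025 - 145 i \sqrt{145} + 99 i \sqrt{145}}\right) - 796 = \left(-72150 + \sqrt{21025 - 46 i \sqrt{145}}\right) - 796 = -72946 + \sqrt{21025 - 46 i \sqrt{145}}$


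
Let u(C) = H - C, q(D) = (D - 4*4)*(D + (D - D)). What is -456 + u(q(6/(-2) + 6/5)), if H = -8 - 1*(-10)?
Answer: -12151/25 ≈ -486.04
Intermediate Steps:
q(D) = D*(-16 + D) (q(D) = (D - 16)*(D + 0) = (-16 + D)*D = D*(-16 + D))
H = 2 (H = -8 + 10 = 2)
u(C) = 2 - C
-456 + u(q(6/(-2) + 6/5)) = -456 + (2 - (6/(-2) + 6/5)*(-16 + (6/(-2) + 6/5))) = -456 + (2 - (6*(-½) + 6*(⅕))*(-16 + (6*(-½) + 6*(⅕)))) = -456 + (2 - (-3 + 6/5)*(-16 + (-3 + 6/5))) = -456 + (2 - (-9)*(-16 - 9/5)/5) = -456 + (2 - (-9)*(-89)/(5*5)) = -456 + (2 - 1*801/25) = -456 + (2 - 801/25) = -456 - 751/25 = -12151/25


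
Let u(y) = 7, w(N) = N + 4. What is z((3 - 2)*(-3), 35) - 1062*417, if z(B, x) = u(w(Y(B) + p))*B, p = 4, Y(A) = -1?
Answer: -442875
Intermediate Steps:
w(N) = 4 + N
z(B, x) = 7*B
z((3 - 2)*(-3), 35) - 1062*417 = 7*((3 - 2)*(-3)) - 1062*417 = 7*(1*(-3)) - 442854 = 7*(-3) - 442854 = -21 - 442854 = -442875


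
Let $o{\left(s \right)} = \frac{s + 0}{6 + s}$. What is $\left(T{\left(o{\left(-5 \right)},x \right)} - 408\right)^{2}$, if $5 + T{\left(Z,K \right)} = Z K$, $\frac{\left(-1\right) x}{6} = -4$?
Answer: $284089$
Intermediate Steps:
$x = 24$ ($x = \left(-6\right) \left(-4\right) = 24$)
$o{\left(s \right)} = \frac{s}{6 + s}$
$T{\left(Z,K \right)} = -5 + K Z$ ($T{\left(Z,K \right)} = -5 + Z K = -5 + K Z$)
$\left(T{\left(o{\left(-5 \right)},x \right)} - 408\right)^{2} = \left(\left(-5 + 24 \left(- \frac{5}{6 - 5}\right)\right) - 408\right)^{2} = \left(\left(-5 + 24 \left(- \frac{5}{1}\right)\right) - 408\right)^{2} = \left(\left(-5 + 24 \left(\left(-5\right) 1\right)\right) - 408\right)^{2} = \left(\left(-5 + 24 \left(-5\right)\right) - 408\right)^{2} = \left(\left(-5 - 120\right) - 408\right)^{2} = \left(-125 - 408\right)^{2} = \left(-533\right)^{2} = 284089$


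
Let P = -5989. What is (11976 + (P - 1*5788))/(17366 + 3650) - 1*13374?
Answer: -281067785/21016 ≈ -13374.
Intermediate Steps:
(11976 + (P - 1*5788))/(17366 + 3650) - 1*13374 = (11976 + (-5989 - 1*5788))/(17366 + 3650) - 1*13374 = (11976 + (-5989 - 5788))/21016 - 13374 = (11976 - 11777)*(1/21016) - 13374 = 199*(1/21016) - 13374 = 199/21016 - 13374 = -281067785/21016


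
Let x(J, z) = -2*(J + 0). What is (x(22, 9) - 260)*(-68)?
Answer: 20672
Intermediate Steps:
x(J, z) = -2*J
(x(22, 9) - 260)*(-68) = (-2*22 - 260)*(-68) = (-44 - 260)*(-68) = -304*(-68) = 20672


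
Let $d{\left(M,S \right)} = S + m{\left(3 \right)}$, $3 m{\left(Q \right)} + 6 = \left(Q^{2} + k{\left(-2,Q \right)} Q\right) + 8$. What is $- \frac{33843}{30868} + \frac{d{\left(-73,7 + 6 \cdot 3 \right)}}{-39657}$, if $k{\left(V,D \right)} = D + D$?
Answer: $- \frac{4029545825}{3672396828} \approx -1.0973$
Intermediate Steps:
$k{\left(V,D \right)} = 2 D$
$m{\left(Q \right)} = \frac{2}{3} + Q^{2}$ ($m{\left(Q \right)} = -2 + \frac{\left(Q^{2} + 2 Q Q\right) + 8}{3} = -2 + \frac{\left(Q^{2} + 2 Q^{2}\right) + 8}{3} = -2 + \frac{3 Q^{2} + 8}{3} = -2 + \frac{8 + 3 Q^{2}}{3} = -2 + \left(\frac{8}{3} + Q^{2}\right) = \frac{2}{3} + Q^{2}$)
$d{\left(M,S \right)} = \frac{29}{3} + S$ ($d{\left(M,S \right)} = S + \left(\frac{2}{3} + 3^{2}\right) = S + \left(\frac{2}{3} + 9\right) = S + \frac{29}{3} = \frac{29}{3} + S$)
$- \frac{33843}{30868} + \frac{d{\left(-73,7 + 6 \cdot 3 \right)}}{-39657} = - \frac{33843}{30868} + \frac{\frac{29}{3} + \left(7 + 6 \cdot 3\right)}{-39657} = \left(-33843\right) \frac{1}{30868} + \left(\frac{29}{3} + \left(7 + 18\right)\right) \left(- \frac{1}{39657}\right) = - \frac{33843}{30868} + \left(\frac{29}{3} + 25\right) \left(- \frac{1}{39657}\right) = - \frac{33843}{30868} + \frac{104}{3} \left(- \frac{1}{39657}\right) = - \frac{33843}{30868} - \frac{104}{118971} = - \frac{4029545825}{3672396828}$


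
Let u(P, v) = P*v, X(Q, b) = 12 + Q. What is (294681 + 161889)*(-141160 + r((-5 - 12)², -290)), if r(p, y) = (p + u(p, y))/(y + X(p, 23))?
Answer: -747076816170/11 ≈ -6.7916e+10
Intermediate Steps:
r(p, y) = (p + p*y)/(12 + p + y) (r(p, y) = (p + p*y)/(y + (12 + p)) = (p + p*y)/(12 + p + y))
(294681 + 161889)*(-141160 + r((-5 - 12)², -290)) = (294681 + 161889)*(-141160 + (-5 - 12)²*(1 - 290)/(12 + (-5 - 12)² - 290)) = 456570*(-141160 + (-17)²*(-289)/(12 + (-17)² - 290)) = 456570*(-141160 + 289*(-289)/(12 + 289 - 290)) = 456570*(-141160 + 289*(-289)/11) = 456570*(-141160 + 289*(1/11)*(-289)) = 456570*(-141160 - 83521/11) = 456570*(-1636281/11) = -747076816170/11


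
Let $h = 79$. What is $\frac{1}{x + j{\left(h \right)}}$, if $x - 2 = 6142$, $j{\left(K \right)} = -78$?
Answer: $\frac{1}{6066} \approx 0.00016485$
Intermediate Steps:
$x = 6144$ ($x = 2 + 6142 = 6144$)
$\frac{1}{x + j{\left(h \right)}} = \frac{1}{6144 - 78} = \frac{1}{6066}$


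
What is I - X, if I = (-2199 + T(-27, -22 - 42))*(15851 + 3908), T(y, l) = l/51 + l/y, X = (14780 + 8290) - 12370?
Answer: -19938363511/459 ≈ -4.3439e+7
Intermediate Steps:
X = 10700 (X = 23070 - 12370 = 10700)
T(y, l) = l/51 + l/y (T(y, l) = l*(1/51) + l/y = l/51 + l/y)
I = -19933452211/459 (I = (-2199 + ((-22 - 42)/51 + (-22 - 42)/(-27)))*(15851 + 3908) = (-2199 + ((1/51)*(-64) - 64*(-1/27)))*19759 = (-2199 + (-64/51 + 64/27))*19759 = (-2199 + 512/459)*19759 = -1008829/459*19759 = -19933452211/459 ≈ -4.3428e+7)
I - X = -19933452211/459 - 1*10700 = -19933452211/459 - 10700 = -19938363511/459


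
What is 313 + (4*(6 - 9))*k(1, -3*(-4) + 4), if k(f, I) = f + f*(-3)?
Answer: 337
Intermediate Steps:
k(f, I) = -2*f (k(f, I) = f - 3*f = -2*f)
313 + (4*(6 - 9))*k(1, -3*(-4) + 4) = 313 + (4*(6 - 9))*(-2*1) = 313 + (4*(-3))*(-2) = 313 - 12*(-2) = 313 + 24 = 337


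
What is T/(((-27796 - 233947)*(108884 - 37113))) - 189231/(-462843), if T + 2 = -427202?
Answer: 1185002479077005/2898254496837693 ≈ 0.40887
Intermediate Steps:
T = -427204 (T = -2 - 427202 = -427204)
T/(((-27796 - 233947)*(108884 - 37113))) - 189231/(-462843) = -427204*1/((-27796 - 233947)*(108884 - 37113)) - 189231/(-462843) = -427204/((-261743*71771)) - 189231*(-1/462843) = -427204/(-18785556853) + 63077/154281 = -427204*(-1/18785556853) + 63077/154281 = 427204/18785556853 + 63077/154281 = 1185002479077005/2898254496837693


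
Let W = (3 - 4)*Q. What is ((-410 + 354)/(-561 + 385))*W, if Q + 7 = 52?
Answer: -315/22 ≈ -14.318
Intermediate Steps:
Q = 45 (Q = -7 + 52 = 45)
W = -45 (W = (3 - 4)*45 = -1*45 = -45)
((-410 + 354)/(-561 + 385))*W = ((-410 + 354)/(-561 + 385))*(-45) = -56/(-176)*(-45) = -56*(-1/176)*(-45) = (7/22)*(-45) = -315/22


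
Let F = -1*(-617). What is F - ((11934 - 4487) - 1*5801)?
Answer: -1029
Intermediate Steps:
F = 617
F - ((11934 - 4487) - 1*5801) = 617 - ((11934 - 4487) - 1*5801) = 617 - (7447 - 5801) = 617 - 1*1646 = 617 - 1646 = -1029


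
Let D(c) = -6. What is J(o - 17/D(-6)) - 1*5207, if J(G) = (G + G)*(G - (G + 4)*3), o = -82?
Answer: -255388/9 ≈ -28376.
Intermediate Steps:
J(G) = 2*G*(-12 - 2*G) (J(G) = (2*G)*(G - (4 + G)*3) = (2*G)*(G - (12 + 3*G)) = (2*G)*(G + (-12 - 3*G)) = (2*G)*(-12 - 2*G) = 2*G*(-12 - 2*G))
J(o - 17/D(-6)) - 1*5207 = -4*(-82 - 17/(-6))*(6 + (-82 - 17/(-6))) - 1*5207 = -4*(-82 - 17*(-1)/6)*(6 + (-82 - 17*(-1)/6)) - 5207 = -4*(-82 - 1*(-17/6))*(6 + (-82 - 1*(-17/6))) - 5207 = -4*(-82 + 17/6)*(6 + (-82 + 17/6)) - 5207 = -4*(-475/6)*(6 - 475/6) - 5207 = -4*(-475/6)*(-439/6) - 5207 = -208525/9 - 5207 = -255388/9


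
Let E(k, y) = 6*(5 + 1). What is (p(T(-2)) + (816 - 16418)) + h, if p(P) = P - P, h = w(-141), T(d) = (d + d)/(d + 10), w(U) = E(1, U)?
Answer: -15566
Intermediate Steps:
E(k, y) = 36 (E(k, y) = 6*6 = 36)
w(U) = 36
T(d) = 2*d/(10 + d) (T(d) = (2*d)/(10 + d) = 2*d/(10 + d))
h = 36
p(P) = 0
(p(T(-2)) + (816 - 16418)) + h = (0 + (816 - 16418)) + 36 = (0 - 15602) + 36 = -15602 + 36 = -15566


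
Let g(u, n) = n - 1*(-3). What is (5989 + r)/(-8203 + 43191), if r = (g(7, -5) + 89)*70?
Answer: 12079/34988 ≈ 0.34523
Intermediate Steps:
g(u, n) = 3 + n (g(u, n) = n + 3 = 3 + n)
r = 6090 (r = ((3 - 5) + 89)*70 = (-2 + 89)*70 = 87*70 = 6090)
(5989 + r)/(-8203 + 43191) = (5989 + 6090)/(-8203 + 43191) = 12079/34988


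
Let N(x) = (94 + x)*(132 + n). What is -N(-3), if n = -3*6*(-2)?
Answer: -15288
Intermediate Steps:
n = 36 (n = -18*(-2) = 36)
N(x) = 15792 + 168*x (N(x) = (94 + x)*(132 + 36) = (94 + x)*168 = 15792 + 168*x)
-N(-3) = -(15792 + 168*(-3)) = -(15792 - 504) = -1*15288 = -15288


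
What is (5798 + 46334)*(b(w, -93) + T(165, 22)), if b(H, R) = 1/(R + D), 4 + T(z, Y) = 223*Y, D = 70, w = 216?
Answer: 5877622340/23 ≈ 2.5555e+8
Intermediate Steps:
T(z, Y) = -4 + 223*Y
b(H, R) = 1/(70 + R) (b(H, R) = 1/(R + 70) = 1/(70 + R))
(5798 + 46334)*(b(w, -93) + T(165, 22)) = (5798 + 46334)*(1/(70 - 93) + (-4 + 223*22)) = 52132*(1/(-23) + (-4 + 4906)) = 52132*(-1/23 + 4902) = 52132*(112745/23) = 5877622340/23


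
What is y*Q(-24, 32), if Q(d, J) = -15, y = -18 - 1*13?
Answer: 465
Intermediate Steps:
y = -31 (y = -18 - 13 = -31)
y*Q(-24, 32) = -31*(-15) = 465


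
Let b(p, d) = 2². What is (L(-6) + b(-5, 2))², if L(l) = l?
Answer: 4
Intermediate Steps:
b(p, d) = 4
(L(-6) + b(-5, 2))² = (-6 + 4)² = (-2)² = 4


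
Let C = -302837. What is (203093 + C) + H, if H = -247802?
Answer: -347546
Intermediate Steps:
(203093 + C) + H = (203093 - 302837) - 247802 = -99744 - 247802 = -347546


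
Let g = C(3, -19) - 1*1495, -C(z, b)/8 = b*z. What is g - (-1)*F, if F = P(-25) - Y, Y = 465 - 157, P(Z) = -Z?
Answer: -1322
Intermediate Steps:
C(z, b) = -8*b*z
Y = 308
g = -1039 (g = -8*(-19)*3 - 1*1495 = 456 - 1495 = -1039)
F = -283 (F = -1*(-25) - 1*308 = 25 - 308 = -283)
g - (-1)*F = -1039 - (-1)*(-283) = -1039 - 1*283 = -1039 - 283 = -1322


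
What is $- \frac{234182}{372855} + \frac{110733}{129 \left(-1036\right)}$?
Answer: $- \frac{3456398663}{2372849220} \approx -1.4566$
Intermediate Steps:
$- \frac{234182}{372855} + \frac{110733}{129 \left(-1036\right)} = \left(-234182\right) \frac{1}{372855} + \frac{110733}{-133644} = - \frac{234182}{372855} + 110733 \left(- \frac{1}{133644}\right) = - \frac{234182}{372855} - \frac{5273}{6364} = - \frac{3456398663}{2372849220}$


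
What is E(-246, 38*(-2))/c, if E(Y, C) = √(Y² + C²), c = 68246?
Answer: √16573/34123 ≈ 0.0037727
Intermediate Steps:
E(Y, C) = √(C² + Y²)
E(-246, 38*(-2))/c = √((38*(-2))² + (-246)²)/68246 = √((-76)² + 60516)*(1/68246) = √(5776 + 60516)*(1/68246) = √66292*(1/68246) = (2*√16573)*(1/68246) = √16573/34123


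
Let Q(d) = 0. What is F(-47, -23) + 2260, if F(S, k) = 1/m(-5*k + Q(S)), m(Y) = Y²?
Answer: 29888501/13225 ≈ 2260.0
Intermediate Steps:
F(S, k) = 1/(25*k²) (F(S, k) = 1/((-5*k + 0)²) = 1/((-5*k)²) = 1/(25*k²))
F(-47, -23) + 2260 = (1/25)/(-23)² + 2260 = (1/25)*(1/529) + 2260 = 1/13225 + 2260 = 29888501/13225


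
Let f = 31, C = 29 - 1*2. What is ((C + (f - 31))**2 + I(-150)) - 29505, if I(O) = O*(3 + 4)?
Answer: -29826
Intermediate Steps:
C = 27 (C = 29 - 2 = 27)
I(O) = 7*O (I(O) = O*7 = 7*O)
((C + (f - 31))**2 + I(-150)) - 29505 = ((27 + (31 - 31))**2 + 7*(-150)) - 29505 = ((27 + 0)**2 - 1050) - 29505 = (27**2 - 1050) - 29505 = (729 - 1050) - 29505 = -321 - 29505 = -29826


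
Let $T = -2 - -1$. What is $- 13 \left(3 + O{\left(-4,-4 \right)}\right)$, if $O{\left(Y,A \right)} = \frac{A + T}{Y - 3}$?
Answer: $- \frac{338}{7} \approx -48.286$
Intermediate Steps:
$T = -1$ ($T = -2 + 1 = -1$)
$O{\left(Y,A \right)} = \frac{-1 + A}{-3 + Y}$ ($O{\left(Y,A \right)} = \frac{A - 1}{Y - 3} = \frac{-1 + A}{-3 + Y}$)
$- 13 \left(3 + O{\left(-4,-4 \right)}\right) = - 13 \left(3 + \frac{-1 - 4}{-3 - 4}\right) = - 13 \left(3 + \frac{1}{-7} \left(-5\right)\right) = - 13 \left(3 - - \frac{5}{7}\right) = - 13 \left(3 + \frac{5}{7}\right) = \left(-13\right) \frac{26}{7} = - \frac{338}{7}$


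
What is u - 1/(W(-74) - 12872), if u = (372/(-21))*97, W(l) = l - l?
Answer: -154824409/90104 ≈ -1718.3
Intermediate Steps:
W(l) = 0
u = -12028/7 (u = (372*(-1/21))*97 = -124/7*97 = -12028/7 ≈ -1718.3)
u - 1/(W(-74) - 12872) = -12028/7 - 1/(0 - 12872) = -12028/7 - 1/(-12872) = -12028/7 - 1*(-1/12872) = -12028/7 + 1/12872 = -154824409/90104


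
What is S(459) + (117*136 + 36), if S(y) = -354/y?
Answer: 2439926/153 ≈ 15947.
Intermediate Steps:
S(459) + (117*136 + 36) = -354/459 + (117*136 + 36) = -354*1/459 + (15912 + 36) = -118/153 + 15948 = 2439926/153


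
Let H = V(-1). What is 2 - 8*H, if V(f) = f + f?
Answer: 18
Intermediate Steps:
V(f) = 2*f
H = -2 (H = 2*(-1) = -2)
2 - 8*H = 2 - 8*(-2) = 2 + 16 = 18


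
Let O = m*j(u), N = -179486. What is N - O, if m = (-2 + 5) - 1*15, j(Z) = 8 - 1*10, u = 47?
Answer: -179510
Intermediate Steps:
j(Z) = -2 (j(Z) = 8 - 10 = -2)
m = -12 (m = 3 - 15 = -12)
O = 24 (O = -12*(-2) = 24)
N - O = -179486 - 1*24 = -179486 - 24 = -179510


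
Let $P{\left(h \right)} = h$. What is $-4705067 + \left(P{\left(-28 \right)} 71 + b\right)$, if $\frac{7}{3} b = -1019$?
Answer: $- \frac{32952442}{7} \approx -4.7075 \cdot 10^{6}$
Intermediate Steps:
$b = - \frac{3057}{7}$ ($b = \frac{3}{7} \left(-1019\right) = - \frac{3057}{7} \approx -436.71$)
$-4705067 + \left(P{\left(-28 \right)} 71 + b\right) = -4705067 - \frac{16973}{7} = - \frac{32952442}{7}$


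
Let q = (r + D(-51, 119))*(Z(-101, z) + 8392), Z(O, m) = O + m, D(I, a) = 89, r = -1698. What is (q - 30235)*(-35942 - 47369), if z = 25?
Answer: 1117257078169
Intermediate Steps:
q = -13380444 (q = (-1698 + 89)*((-101 + 25) + 8392) = -1609*(-76 + 8392) = -1609*8316 = -13380444)
(q - 30235)*(-35942 - 47369) = (-13380444 - 30235)*(-35942 - 47369) = -13410679*(-83311) = 1117257078169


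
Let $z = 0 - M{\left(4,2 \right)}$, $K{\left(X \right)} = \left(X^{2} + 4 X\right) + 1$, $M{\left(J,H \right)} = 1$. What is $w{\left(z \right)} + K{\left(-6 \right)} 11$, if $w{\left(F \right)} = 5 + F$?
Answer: $147$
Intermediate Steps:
$K{\left(X \right)} = 1 + X^{2} + 4 X$
$z = -1$ ($z = 0 - 1 = -1$)
$w{\left(z \right)} + K{\left(-6 \right)} 11 = \left(5 - 1\right) + \left(1 + \left(-6\right)^{2} + 4 \left(-6\right)\right) 11 = 4 + \left(1 + 36 - 24\right) 11 = 4 + 13 \cdot 11 = 4 + 143 = 147$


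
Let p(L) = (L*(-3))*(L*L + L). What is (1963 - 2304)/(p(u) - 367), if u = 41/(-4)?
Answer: -21824/163103 ≈ -0.13381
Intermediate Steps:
u = -41/4 (u = 41*(-1/4) = -41/4 ≈ -10.250)
p(L) = -3*L*(L + L**2) (p(L) = (-3*L)*(L**2 + L) = (-3*L)*(L + L**2) = -3*L*(L + L**2))
(1963 - 2304)/(p(u) - 367) = (1963 - 2304)/(3*(-41/4)**2*(-1 - 1*(-41/4)) - 367) = -341/(3*(1681/16)*(-1 + 41/4) - 367) = -341/(3*(1681/16)*(37/4) - 367) = -341/(186591/64 - 367) = -341/163103/64 = -341*64/163103 = -21824/163103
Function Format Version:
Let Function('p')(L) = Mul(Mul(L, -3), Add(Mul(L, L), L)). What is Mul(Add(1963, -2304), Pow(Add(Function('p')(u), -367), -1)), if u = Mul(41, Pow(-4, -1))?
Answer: Rational(-21824, 163103) ≈ -0.13381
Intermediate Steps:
u = Rational(-41, 4) (u = Mul(41, Rational(-1, 4)) = Rational(-41, 4) ≈ -10.250)
Function('p')(L) = Mul(-3, L, Add(L, Pow(L, 2))) (Function('p')(L) = Mul(Mul(-3, L), Add(Pow(L, 2), L)) = Mul(Mul(-3, L), Add(L, Pow(L, 2))) = Mul(-3, L, Add(L, Pow(L, 2))))
Mul(Add(1963, -2304), Pow(Add(Function('p')(u), -367), -1)) = Mul(Add(1963, -2304), Pow(Add(Mul(3, Pow(Rational(-41, 4), 2), Add(-1, Mul(-1, Rational(-41, 4)))), -367), -1)) = Mul(-341, Pow(Add(Mul(3, Rational(1681, 16), Add(-1, Rational(41, 4))), -367), -1)) = Mul(-341, Pow(Add(Mul(3, Rational(1681, 16), Rational(37, 4)), -367), -1)) = Mul(-341, Pow(Add(Rational(186591, 64), -367), -1)) = Mul(-341, Pow(Rational(163103, 64), -1)) = Mul(-341, Rational(64, 163103)) = Rational(-21824, 163103)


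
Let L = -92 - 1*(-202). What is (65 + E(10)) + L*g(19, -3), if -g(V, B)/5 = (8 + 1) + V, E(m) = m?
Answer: -15325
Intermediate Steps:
L = 110 (L = -92 + 202 = 110)
g(V, B) = -45 - 5*V (g(V, B) = -5*((8 + 1) + V) = -5*(9 + V) = -45 - 5*V)
(65 + E(10)) + L*g(19, -3) = (65 + 10) + 110*(-45 - 5*19) = 75 + 110*(-45 - 95) = 75 + 110*(-140) = 75 - 15400 = -15325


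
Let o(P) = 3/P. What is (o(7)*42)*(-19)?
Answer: -342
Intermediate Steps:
(o(7)*42)*(-19) = ((3/7)*42)*(-19) = 18*(-19) = -342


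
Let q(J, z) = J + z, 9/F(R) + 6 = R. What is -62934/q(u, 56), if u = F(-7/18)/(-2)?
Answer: -7237410/6521 ≈ -1109.9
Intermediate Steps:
F(R) = 9/(-6 + R)
u = 81/115 (u = (9/(-6 - 7/18))/(-2) = (9/(-6 - 7*1/18))*(-1/2) = (9/(-6 - 7/18))*(-1/2) = (9/(-115/18))*(-1/2) = (9*(-18/115))*(-1/2) = -162/115*(-1/2) = 81/115 ≈ 0.70435)
-62934/q(u, 56) = -62934/(81/115 + 56) = -62934/6521/115 = -62934*115/6521 = -7237410/6521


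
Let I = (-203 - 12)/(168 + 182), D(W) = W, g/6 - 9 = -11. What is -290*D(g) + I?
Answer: 243557/70 ≈ 3479.4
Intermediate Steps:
g = -12 (g = 54 + 6*(-11) = 54 - 66 = -12)
I = -43/70 (I = -215/350 = -215*1/350 = -43/70 ≈ -0.61429)
-290*D(g) + I = -290*(-12) - 43/70 = 3480 - 43/70 = 243557/70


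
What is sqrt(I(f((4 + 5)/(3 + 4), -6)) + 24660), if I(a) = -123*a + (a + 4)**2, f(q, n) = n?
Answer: sqrt(25402) ≈ 159.38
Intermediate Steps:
I(a) = (4 + a)**2 - 123*a (I(a) = -123*a + (4 + a)**2 = (4 + a)**2 - 123*a)
sqrt(I(f((4 + 5)/(3 + 4), -6)) + 24660) = sqrt(((4 - 6)**2 - 123*(-6)) + 24660) = sqrt(((-2)**2 + 738) + 24660) = sqrt((4 + 738) + 24660) = sqrt(742 + 24660) = sqrt(25402)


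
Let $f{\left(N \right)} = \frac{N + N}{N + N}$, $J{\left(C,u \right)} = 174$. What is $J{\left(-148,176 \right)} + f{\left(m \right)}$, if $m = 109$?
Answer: $175$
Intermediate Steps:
$f{\left(N \right)} = 1$ ($f{\left(N \right)} = \frac{2 N}{2 N} = 2 N \frac{1}{2 N} = 1$)
$J{\left(-148,176 \right)} + f{\left(m \right)} = 174 + 1 = 175$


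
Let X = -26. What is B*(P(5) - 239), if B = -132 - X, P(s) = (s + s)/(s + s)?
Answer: 25228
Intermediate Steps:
P(s) = 1 (P(s) = (2*s)/((2*s)) = (2*s)*(1/(2*s)) = 1)
B = -106 (B = -132 - 1*(-26) = -132 + 26 = -106)
B*(P(5) - 239) = -106*(1 - 239) = -106*(-238) = 25228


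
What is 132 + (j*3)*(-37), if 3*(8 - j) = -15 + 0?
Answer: -1311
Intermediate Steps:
j = 13 (j = 8 - (-15 + 0)/3 = 8 - 1/3*(-15) = 8 + 5 = 13)
132 + (j*3)*(-37) = 132 + (13*3)*(-37) = 132 + 39*(-37) = 132 - 1443 = -1311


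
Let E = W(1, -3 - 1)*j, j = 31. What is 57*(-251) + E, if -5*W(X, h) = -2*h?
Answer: -71783/5 ≈ -14357.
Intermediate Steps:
W(X, h) = 2*h/5 (W(X, h) = -(-2)*h/5 = 2*h/5)
E = -248/5 (E = (2*(-3 - 1)/5)*31 = ((⅖)*(-4))*31 = -8/5*31 = -248/5 ≈ -49.600)
57*(-251) + E = 57*(-251) - 248/5 = -14307 - 248/5 = -71783/5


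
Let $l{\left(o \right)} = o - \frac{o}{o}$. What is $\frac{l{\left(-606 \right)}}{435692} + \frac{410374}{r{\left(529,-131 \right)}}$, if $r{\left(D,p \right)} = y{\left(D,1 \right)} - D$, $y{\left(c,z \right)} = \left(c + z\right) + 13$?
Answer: $\frac{89398330155}{3049844} \approx 29312.0$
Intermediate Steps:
$l{\left(o \right)} = -1 + o$ ($l{\left(o \right)} = o - 1 = -1 + o$)
$y{\left(c,z \right)} = 13 + c + z$
$r{\left(D,p \right)} = 14$ ($r{\left(D,p \right)} = \left(13 + D + 1\right) - D = \left(14 + D\right) - D = 14$)
$\frac{l{\left(-606 \right)}}{435692} + \frac{410374}{r{\left(529,-131 \right)}} = \frac{-1 - 606}{435692} + \frac{410374}{14} = \left(-607\right) \frac{1}{435692} + 410374 \cdot \frac{1}{14} = - \frac{607}{435692} + \frac{205187}{7} = \frac{89398330155}{3049844}$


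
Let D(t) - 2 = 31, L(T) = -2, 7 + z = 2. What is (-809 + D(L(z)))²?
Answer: 602176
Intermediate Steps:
z = -5 (z = -7 + 2 = -5)
D(t) = 33 (D(t) = 2 + 31 = 33)
(-809 + D(L(z)))² = (-809 + 33)² = (-776)² = 602176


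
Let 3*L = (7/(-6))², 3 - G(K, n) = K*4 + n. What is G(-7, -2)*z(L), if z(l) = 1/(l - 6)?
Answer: -3564/599 ≈ -5.9499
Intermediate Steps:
G(K, n) = 3 - n - 4*K (G(K, n) = 3 - (K*4 + n) = 3 - (4*K + n) = 3 - (n + 4*K) = 3 + (-n - 4*K) = 3 - n - 4*K)
L = 49/108 (L = (7/(-6))²/3 = (7*(-⅙))²/3 = (-7/6)²/3 = (⅓)*(49/36) = 49/108 ≈ 0.45370)
z(l) = 1/(-6 + l)
G(-7, -2)*z(L) = (3 - 1*(-2) - 4*(-7))/(-6 + 49/108) = (3 + 2 + 28)/(-599/108) = 33*(-108/599) = -3564/599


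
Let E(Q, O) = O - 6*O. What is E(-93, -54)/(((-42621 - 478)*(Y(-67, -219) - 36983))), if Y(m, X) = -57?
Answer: 27/159638696 ≈ 1.6913e-7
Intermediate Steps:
E(Q, O) = -5*O
E(-93, -54)/(((-42621 - 478)*(Y(-67, -219) - 36983))) = (-5*(-54))/(((-42621 - 478)*(-57 - 36983))) = 270/((-43099*(-37040))) = 270/1596386960 = 270*(1/1596386960) = 27/159638696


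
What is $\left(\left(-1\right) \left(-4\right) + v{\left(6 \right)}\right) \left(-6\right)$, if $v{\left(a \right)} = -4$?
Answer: $0$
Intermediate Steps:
$\left(\left(-1\right) \left(-4\right) + v{\left(6 \right)}\right) \left(-6\right) = \left(\left(-1\right) \left(-4\right) - 4\right) \left(-6\right) = \left(4 - 4\right) \left(-6\right) = 0 \left(-6\right) = 0$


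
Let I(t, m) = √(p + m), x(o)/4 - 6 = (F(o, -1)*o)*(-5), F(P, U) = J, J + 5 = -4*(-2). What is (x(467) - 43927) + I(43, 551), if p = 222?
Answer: -71923 + √773 ≈ -71895.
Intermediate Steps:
J = 3 (J = -5 - 4*(-2) = -5 + 8 = 3)
F(P, U) = 3
x(o) = 24 - 60*o (x(o) = 24 + 4*((3*o)*(-5)) = 24 + 4*(-15*o) = 24 - 60*o)
I(t, m) = √(222 + m)
(x(467) - 43927) + I(43, 551) = ((24 - 60*467) - 43927) + √(222 + 551) = ((24 - 28020) - 43927) + √773 = (-27996 - 43927) + √773 = -71923 + √773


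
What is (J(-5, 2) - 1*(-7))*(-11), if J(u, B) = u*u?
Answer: -352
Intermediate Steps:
J(u, B) = u²
(J(-5, 2) - 1*(-7))*(-11) = ((-5)² - 1*(-7))*(-11) = (25 + 7)*(-11) = 32*(-11) = -352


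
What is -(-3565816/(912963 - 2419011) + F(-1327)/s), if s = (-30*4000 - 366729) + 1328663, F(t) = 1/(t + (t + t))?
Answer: -82997815682189/35054723611168 ≈ -2.3677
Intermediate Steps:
F(t) = 1/(3*t) (F(t) = 1/(t + 2*t) = 1/(3*t))
s = 841934 (s = (-120000 - 366729) + 1328663 = -486729 + 1328663 = 841934)
-(-3565816/(912963 - 2419011) + F(-1327)/s) = -(-3565816/(912963 - 2419011) + ((⅓)/(-1327))/841934) = -(-3565816/(-1506048) + ((⅓)*(-1/1327))*(1/841934)) = -(-3565816*(-1/1506048) - 1/3981*1/841934) = -(445727/188256 - 1/3351739254) = -1*82997815682189/35054723611168 = -82997815682189/35054723611168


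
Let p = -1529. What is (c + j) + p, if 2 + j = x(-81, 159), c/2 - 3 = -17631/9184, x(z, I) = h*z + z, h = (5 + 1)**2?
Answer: -20782655/4592 ≈ -4525.8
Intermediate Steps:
h = 36 (h = 6**2 = 36)
x(z, I) = 37*z (x(z, I) = 36*z + z = 37*z)
c = 9921/4592 (c = 6 + 2*(-17631/9184) = 6 - 17631/4592 = 9921/4592 ≈ 2.1605)
j = -2999 (j = -2 + 37*(-81) = -2 - 2997 = -2999)
(c + j) + p = (9921/4592 - 2999) - 1529 = -13761487/4592 - 1529 = -20782655/4592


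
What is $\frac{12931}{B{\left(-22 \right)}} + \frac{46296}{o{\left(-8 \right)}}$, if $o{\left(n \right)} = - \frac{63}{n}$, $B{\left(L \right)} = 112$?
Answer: $\frac{95909}{16} \approx 5994.3$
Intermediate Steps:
$\frac{12931}{B{\left(-22 \right)}} + \frac{46296}{o{\left(-8 \right)}} = \frac{12931}{112} + \frac{46296}{\left(-63\right) \frac{1}{-8}} = 12931 \cdot \frac{1}{112} + \frac{46296}{\left(-63\right) \left(- \frac{1}{8}\right)} = \frac{12931}{112} + \frac{46296}{\frac{63}{8}} = \frac{12931}{112} + 46296 \cdot \frac{8}{63} = \frac{12931}{112} + \frac{41152}{7} = \frac{95909}{16}$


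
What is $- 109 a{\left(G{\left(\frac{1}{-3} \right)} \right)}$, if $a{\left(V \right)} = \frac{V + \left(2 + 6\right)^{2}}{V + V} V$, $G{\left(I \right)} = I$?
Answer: $- \frac{20819}{6} \approx -3469.8$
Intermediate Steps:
$a{\left(V \right)} = 32 + \frac{V}{2}$ ($a{\left(V \right)} = \frac{V + 8^{2}}{2 V} V = \left(V + 64\right) \frac{1}{2 V} V = \left(64 + V\right) \frac{1}{2 V} V = \frac{64 + V}{2 V} V = 32 + \frac{V}{2}$)
$- 109 a{\left(G{\left(\frac{1}{-3} \right)} \right)} = - 109 \left(32 + \frac{1}{2 \left(-3\right)}\right) = - 109 \left(32 + \frac{1}{2} \left(- \frac{1}{3}\right)\right) = - 109 \left(32 - \frac{1}{6}\right) = \left(-109\right) \frac{191}{6} = - \frac{20819}{6}$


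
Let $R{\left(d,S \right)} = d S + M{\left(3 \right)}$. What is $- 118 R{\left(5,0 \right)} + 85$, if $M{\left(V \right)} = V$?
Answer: $-269$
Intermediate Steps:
$R{\left(d,S \right)} = 3 + S d$ ($R{\left(d,S \right)} = d S + 3 = S d + 3 = 3 + S d$)
$- 118 R{\left(5,0 \right)} + 85 = - 118 \left(3 + 0 \cdot 5\right) + 85 = - 118 \left(3 + 0\right) + 85 = \left(-118\right) 3 + 85 = -354 + 85 = -269$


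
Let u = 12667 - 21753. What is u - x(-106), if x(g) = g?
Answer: -8980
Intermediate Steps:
u = -9086
u - x(-106) = -9086 - 1*(-106) = -9086 + 106 = -8980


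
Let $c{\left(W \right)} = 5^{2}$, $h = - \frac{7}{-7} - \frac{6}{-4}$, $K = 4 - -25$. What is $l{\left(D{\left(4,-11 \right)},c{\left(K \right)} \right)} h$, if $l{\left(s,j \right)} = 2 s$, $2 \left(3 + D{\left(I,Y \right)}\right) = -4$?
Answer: $-25$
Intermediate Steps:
$D{\left(I,Y \right)} = -5$ ($D{\left(I,Y \right)} = -3 + \frac{1}{2} \left(-4\right) = -3 - 2 = -5$)
$K = 29$ ($K = 4 + 25 = 29$)
$h = \frac{5}{2}$ ($h = \left(-7\right) \left(- \frac{1}{7}\right) - - \frac{3}{2} = 1 + \frac{3}{2} = \frac{5}{2} \approx 2.5$)
$c{\left(W \right)} = 25$
$l{\left(D{\left(4,-11 \right)},c{\left(K \right)} \right)} h = 2 \left(-5\right) \frac{5}{2} = \left(-10\right) \frac{5}{2} = -25$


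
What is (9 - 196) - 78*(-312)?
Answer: 24149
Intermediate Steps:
(9 - 196) - 78*(-312) = -187 + 24336 = 24149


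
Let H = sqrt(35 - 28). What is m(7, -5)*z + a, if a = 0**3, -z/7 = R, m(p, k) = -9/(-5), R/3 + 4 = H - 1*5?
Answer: 1701/5 - 189*sqrt(7)/5 ≈ 240.19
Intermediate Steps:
H = sqrt(7) ≈ 2.6458
R = -27 + 3*sqrt(7) (R = -12 + 3*(sqrt(7) - 1*5) = -12 + 3*(sqrt(7) - 5) = -12 + 3*(-5 + sqrt(7)) = -12 + (-15 + 3*sqrt(7)) = -27 + 3*sqrt(7) ≈ -19.063)
m(p, k) = 9/5 (m(p, k) = -9*(-1/5) = 9/5)
z = 189 - 21*sqrt(7) (z = -7*(-27 + 3*sqrt(7)) = 189 - 21*sqrt(7) ≈ 133.44)
a = 0
m(7, -5)*z + a = 9*(189 - 21*sqrt(7))/5 + 0 = (1701/5 - 189*sqrt(7)/5) + 0 = 1701/5 - 189*sqrt(7)/5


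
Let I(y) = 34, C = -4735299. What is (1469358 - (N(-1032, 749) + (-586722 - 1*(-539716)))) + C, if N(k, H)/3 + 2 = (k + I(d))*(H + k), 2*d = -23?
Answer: -4066231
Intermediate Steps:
d = -23/2 (d = (½)*(-23) = -23/2 ≈ -11.500)
N(k, H) = -6 + 3*(34 + k)*(H + k) (N(k, H) = -6 + 3*((k + 34)*(H + k)) = -6 + 3*((34 + k)*(H + k)) = -6 + 3*(34 + k)*(H + k))
(1469358 - (N(-1032, 749) + (-586722 - 1*(-539716)))) + C = (1469358 - ((-6 + 3*(-1032)² + 102*749 + 102*(-1032) + 3*749*(-1032)) + (-586722 - 1*(-539716)))) - 4735299 = (1469358 - ((-6 + 3*1065024 + 76398 - 105264 - 2318904) + (-586722 + 539716))) - 4735299 = (1469358 - ((-6 + 3195072 + 76398 - 105264 - 2318904) - 47006)) - 4735299 = (1469358 - (847296 - 47006)) - 4735299 = (1469358 - 1*800290) - 4735299 = (1469358 - 800290) - 4735299 = 669068 - 4735299 = -4066231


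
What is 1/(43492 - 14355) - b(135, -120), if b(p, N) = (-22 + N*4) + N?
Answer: 18123215/29137 ≈ 622.00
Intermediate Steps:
b(p, N) = -22 + 5*N (b(p, N) = (-22 + 4*N) + N = -22 + 5*N)
1/(43492 - 14355) - b(135, -120) = 1/(43492 - 14355) - (-22 + 5*(-120)) = 1/29137 - (-22 - 600) = 1/29137 - 1*(-622) = 1/29137 + 622 = 18123215/29137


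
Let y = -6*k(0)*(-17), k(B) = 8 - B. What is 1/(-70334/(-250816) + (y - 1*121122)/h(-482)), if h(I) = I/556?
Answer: 30223328/4194287562991 ≈ 7.2058e-6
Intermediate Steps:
y = 816 (y = -6*(8 - 1*0)*(-17) = -6*(8 + 0)*(-17) = -6*8*(-17) = -48*(-17) = 816)
h(I) = I/556 (h(I) = I*(1/556) = I/556)
1/(-70334/(-250816) + (y - 1*121122)/h(-482)) = 1/(-70334/(-250816) + (816 - 1*121122)/(((1/556)*(-482)))) = 1/(-70334*(-1/250816) + (816 - 121122)/(-241/278)) = 1/(35167/125408 - 120306*(-278/241)) = 1/(35167/125408 + 33445068/241) = 1/(4194287562991/30223328) = 30223328/4194287562991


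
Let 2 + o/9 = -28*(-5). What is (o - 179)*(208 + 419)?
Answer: 666501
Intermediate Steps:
o = 1242 (o = -18 + 9*(-28*(-5)) = -18 + 9*140 = -18 + 1260 = 1242)
(o - 179)*(208 + 419) = (1242 - 179)*(208 + 419) = 1063*627 = 666501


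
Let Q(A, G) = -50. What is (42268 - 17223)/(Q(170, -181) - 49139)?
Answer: -25045/49189 ≈ -0.50916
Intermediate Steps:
(42268 - 17223)/(Q(170, -181) - 49139) = (42268 - 17223)/(-50 - 49139) = 25045/(-49189) = 25045*(-1/49189) = -25045/49189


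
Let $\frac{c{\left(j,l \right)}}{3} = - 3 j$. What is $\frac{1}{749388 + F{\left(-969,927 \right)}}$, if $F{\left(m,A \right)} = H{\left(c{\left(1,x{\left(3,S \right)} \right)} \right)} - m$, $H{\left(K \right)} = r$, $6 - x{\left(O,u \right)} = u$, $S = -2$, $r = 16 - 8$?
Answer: $\frac{1}{750365} \approx 1.3327 \cdot 10^{-6}$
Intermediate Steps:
$r = 8$
$x{\left(O,u \right)} = 6 - u$
$c{\left(j,l \right)} = - 9 j$ ($c{\left(j,l \right)} = 3 \left(- 3 j\right) = - 9 j$)
$H{\left(K \right)} = 8$
$F{\left(m,A \right)} = 8 - m$
$\frac{1}{749388 + F{\left(-969,927 \right)}} = \frac{1}{749388 + \left(8 - -969\right)} = \frac{1}{749388 + \left(8 + 969\right)} = \frac{1}{749388 + 977} = \frac{1}{750365}$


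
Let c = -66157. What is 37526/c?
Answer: -37526/66157 ≈ -0.56723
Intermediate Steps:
37526/c = 37526/(-66157) = 37526*(-1/66157) = -37526/66157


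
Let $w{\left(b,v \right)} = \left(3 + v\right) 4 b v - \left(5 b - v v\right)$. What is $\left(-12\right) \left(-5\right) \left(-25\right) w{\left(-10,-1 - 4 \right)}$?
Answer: $487500$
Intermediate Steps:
$w{\left(b,v \right)} = v^{2} - 5 b + b v \left(12 + 4 v\right)$ ($w{\left(b,v \right)} = \left(12 + 4 v\right) b v - \left(- v^{2} + 5 b\right) = b \left(12 + 4 v\right) v - \left(- v^{2} + 5 b\right) = b v \left(12 + 4 v\right) - \left(- v^{2} + 5 b\right) = v^{2} - 5 b + b v \left(12 + 4 v\right)$)
$\left(-12\right) \left(-5\right) \left(-25\right) w{\left(-10,-1 - 4 \right)} = \left(-12\right) \left(-5\right) \left(-25\right) \left(\left(-1 - 4\right)^{2} - -50 + 4 \left(-10\right) \left(-1 - 4\right)^{2} + 12 \left(-10\right) \left(-1 - 4\right)\right) = 60 \left(-25\right) \left(\left(-1 - 4\right)^{2} + 50 + 4 \left(-10\right) \left(-1 - 4\right)^{2} + 12 \left(-10\right) \left(-1 - 4\right)\right) = - 1500 \left(\left(-5\right)^{2} + 50 + 4 \left(-10\right) \left(-5\right)^{2} + 12 \left(-10\right) \left(-5\right)\right) = - 1500 \left(25 + 50 + 4 \left(-10\right) 25 + 600\right) = - 1500 \left(25 + 50 - 1000 + 600\right) = \left(-1500\right) \left(-325\right) = 487500$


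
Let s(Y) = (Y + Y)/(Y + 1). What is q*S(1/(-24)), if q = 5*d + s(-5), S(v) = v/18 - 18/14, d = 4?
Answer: -19475/672 ≈ -28.981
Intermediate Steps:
s(Y) = 2*Y/(1 + Y) (s(Y) = (2*Y)/(1 + Y) = 2*Y/(1 + Y))
S(v) = -9/7 + v/18 (S(v) = v*(1/18) - 18*1/14 = v/18 - 9/7 = -9/7 + v/18)
q = 45/2 (q = 5*4 + 2*(-5)/(1 - 5) = 20 + 2*(-5)/(-4) = 20 + 2*(-5)*(-¼) = 20 + 5/2 = 45/2 ≈ 22.500)
q*S(1/(-24)) = 45*(-9/7 + (1/18)/(-24))/2 = 45*(-9/7 + (1/18)*(-1/24))/2 = 45*(-9/7 - 1/432)/2 = (45/2)*(-3895/3024) = -19475/672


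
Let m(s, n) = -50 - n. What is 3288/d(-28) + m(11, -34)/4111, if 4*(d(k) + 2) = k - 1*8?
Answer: -13517144/45221 ≈ -298.91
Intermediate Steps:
d(k) = -4 + k/4 (d(k) = -2 + (k - 1*8)/4 = -2 + (k - 8)/4 = -2 + (-8 + k)/4 = -2 + (-2 + k/4) = -4 + k/4)
3288/d(-28) + m(11, -34)/4111 = 3288/(-4 + (1/4)*(-28)) + (-50 - 1*(-34))/4111 = 3288/(-4 - 7) + (-50 + 34)*(1/4111) = 3288/(-11) - 16*1/4111 = 3288*(-1/11) - 16/4111 = -3288/11 - 16/4111 = -13517144/45221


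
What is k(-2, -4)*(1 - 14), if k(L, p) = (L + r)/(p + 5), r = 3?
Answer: -13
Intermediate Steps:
k(L, p) = (3 + L)/(5 + p) (k(L, p) = (L + 3)/(p + 5) = (3 + L)/(5 + p))
k(-2, -4)*(1 - 14) = ((3 - 2)/(5 - 4))*(1 - 14) = (1/1)*(-13) = (1*1)*(-13) = 1*(-13) = -13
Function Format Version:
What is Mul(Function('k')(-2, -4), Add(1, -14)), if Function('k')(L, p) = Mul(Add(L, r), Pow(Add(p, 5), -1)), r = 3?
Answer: -13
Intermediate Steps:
Function('k')(L, p) = Mul(Pow(Add(5, p), -1), Add(3, L)) (Function('k')(L, p) = Mul(Add(L, 3), Pow(Add(p, 5), -1)) = Mul(Add(3, L), Pow(Add(5, p), -1)) = Mul(Pow(Add(5, p), -1), Add(3, L)))
Mul(Function('k')(-2, -4), Add(1, -14)) = Mul(Mul(Pow(Add(5, -4), -1), Add(3, -2)), Add(1, -14)) = Mul(Mul(Pow(1, -1), 1), -13) = Mul(Mul(1, 1), -13) = Mul(1, -13) = -13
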